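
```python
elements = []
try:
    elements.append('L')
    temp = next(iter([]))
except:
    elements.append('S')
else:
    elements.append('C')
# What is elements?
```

Step-by-step execution trace:
1. try: `elements.append('L')` → elements = ['L'].
2. `temp = next(iter([]))` raises StopIteration.
3. bare `except` matches → `elements.append('S')` → elements = ['L', 'S'].
4. `else` is skipped (an exception was raised).
Result: ['L', 'S']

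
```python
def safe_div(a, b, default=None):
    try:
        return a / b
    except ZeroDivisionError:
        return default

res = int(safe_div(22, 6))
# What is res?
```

Step-by-step execution trace:
1. `safe_div(22, 6)` enters try: `return 22 / 6` → returns 3.6666666666666665. No exception raised.
2. `except ZeroDivisionError` is skipped.
3. `int(3.6666666666666665)` → 3 → res = 3.
Result: 3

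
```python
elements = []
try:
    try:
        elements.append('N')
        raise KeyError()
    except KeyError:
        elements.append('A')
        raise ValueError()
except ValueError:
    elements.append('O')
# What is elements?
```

Step-by-step execution trace:
1. Inner try: `elements.append('N')` → elements = ['N'].
2. `raise KeyError()` raises KeyError.
3. Inner `except KeyError` matches → `elements.append('A')` → elements = ['N', 'A'].
4. `raise ValueError()` raises ValueError; propagates to outer try.
5. Outer `except ValueError` matches → `elements.append('O')` → elements = ['N', 'A', 'O'].
Result: ['N', 'A', 'O']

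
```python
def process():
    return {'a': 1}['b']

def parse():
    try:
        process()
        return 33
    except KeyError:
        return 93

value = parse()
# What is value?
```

Step-by-step execution trace:
1. `parse()` calls `process()`.
2. `process()` evaluates `{'a': 1}['b']`, which raises KeyError; it propagates to the caller.
3. `return 33` is not reached.
4. `except KeyError` in parse matches → returns 93.
5. value = 93.
Result: 93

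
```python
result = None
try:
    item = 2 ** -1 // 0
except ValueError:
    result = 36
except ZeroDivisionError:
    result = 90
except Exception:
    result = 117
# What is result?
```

Step-by-step execution trace:
1. `item = 2 ** -1 // 0` raises ZeroDivisionError.
2. `except ValueError` does not match ZeroDivisionError; skipped.
3. `except ZeroDivisionError` matches → result = 90.
4. Remaining except clauses are skipped.
Result: 90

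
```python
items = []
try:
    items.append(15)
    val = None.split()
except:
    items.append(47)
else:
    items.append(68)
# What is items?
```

Step-by-step execution trace:
1. try: `items.append(15)` → items = [15].
2. `val = None.split()` raises AttributeError.
3. bare `except` matches → `items.append(47)` → items = [15, 47].
4. `else` is skipped (an exception was raised).
Result: [15, 47]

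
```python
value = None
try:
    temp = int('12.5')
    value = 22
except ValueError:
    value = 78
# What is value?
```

Step-by-step execution trace:
1. `temp = int('12.5')` raises ValueError.
2. `value = 22` is not reached.
3. `except ValueError` matches → value = 78.
Result: 78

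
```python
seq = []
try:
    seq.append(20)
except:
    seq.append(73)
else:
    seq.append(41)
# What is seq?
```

Step-by-step execution trace:
1. try: `seq.append(20)` → seq = [20]. No exception raised.
2. `except` is skipped.
3. `else` runs (try completed without exception): `seq.append(41)` → seq = [20, 41].
Result: [20, 41]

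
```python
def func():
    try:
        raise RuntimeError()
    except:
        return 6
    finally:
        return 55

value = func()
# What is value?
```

Step-by-step execution trace:
1. `func()` enters try: `raise RuntimeError()` raises RuntimeError.
2. bare `except` matches → `return 6` sets pending return value 6.
3. Before returning, `finally: return 55` runs and overrides the pending return.
4. func() returns 55 → value = 55.
Result: 55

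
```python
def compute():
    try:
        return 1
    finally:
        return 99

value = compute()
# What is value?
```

Step-by-step execution trace:
1. `compute()` enters try: `return 1` sets pending return value 1.
2. Before returning, `finally: return 99` runs and overrides the pending return.
3. compute() returns 99 → value = 99.
Result: 99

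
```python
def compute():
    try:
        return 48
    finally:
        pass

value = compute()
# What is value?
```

Step-by-step execution trace:
1. `compute()` enters try: `return 48` sets pending return value 48.
2. Before returning, `finally: pass` runs (no effect).
3. compute() returns 48 → value = 48.
Result: 48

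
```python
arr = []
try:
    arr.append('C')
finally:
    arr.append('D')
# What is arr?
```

Step-by-step execution trace:
1. try: `arr.append('C')` → arr = ['C'].
2. The try body completes without raising.
3. finally always runs: `arr.append('D')` → arr = ['C', 'D'].
Result: ['C', 'D']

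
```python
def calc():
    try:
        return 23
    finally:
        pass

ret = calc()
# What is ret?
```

Step-by-step execution trace:
1. `calc()` enters try: `return 23` sets pending return value 23.
2. Before returning, `finally: pass` runs (no effect).
3. calc() returns 23 → ret = 23.
Result: 23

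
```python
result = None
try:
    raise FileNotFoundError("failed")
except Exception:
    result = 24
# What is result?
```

Step-by-step execution trace:
1. `raise FileNotFoundError(...)` raises FileNotFoundError.
2. `except Exception` matches (FileNotFoundError is a subclass of Exception) → result = 24.
Result: 24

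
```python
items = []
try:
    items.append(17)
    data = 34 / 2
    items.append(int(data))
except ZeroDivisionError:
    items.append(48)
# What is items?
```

Step-by-step execution trace:
1. try: `items.append(17)` → items = [17].
2. `data = 34 / 2` → data = 17.0. No exception raised.
3. `items.append(int(data))` → items = [17, 17].
4. `except ZeroDivisionError` is skipped (no exception was raised).
Result: [17, 17]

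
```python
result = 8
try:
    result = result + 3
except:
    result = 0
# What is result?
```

Step-by-step execution trace:
1. result starts at 8.
2. try: `result = result + 3` → result = 11. No exception raised.
3. `except` is skipped.
Result: 11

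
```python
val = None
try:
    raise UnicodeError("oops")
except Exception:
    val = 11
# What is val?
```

Step-by-step execution trace:
1. `raise UnicodeError(...)` raises UnicodeError.
2. `except Exception` matches (UnicodeError is a subclass of Exception) → val = 11.
Result: 11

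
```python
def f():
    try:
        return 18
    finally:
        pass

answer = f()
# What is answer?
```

Step-by-step execution trace:
1. `f()` enters try: `return 18` sets pending return value 18.
2. Before returning, `finally: pass` runs (no effect).
3. f() returns 18 → answer = 18.
Result: 18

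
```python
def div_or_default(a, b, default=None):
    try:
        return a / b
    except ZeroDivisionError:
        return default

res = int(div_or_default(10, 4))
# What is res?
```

Step-by-step execution trace:
1. `div_or_default(10, 4)` enters try: `return 10 / 4` → returns 2.5. No exception raised.
2. `except ZeroDivisionError` is skipped.
3. `int(2.5)` → 2 → res = 2.
Result: 2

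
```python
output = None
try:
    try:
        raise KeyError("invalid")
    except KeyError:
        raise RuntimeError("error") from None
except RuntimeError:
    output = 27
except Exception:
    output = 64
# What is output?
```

Step-by-step execution trace:
1. Inner try raises KeyError; inner `except KeyError` catches it.
2. `raise RuntimeError(...) from None` raises RuntimeError (from None suppresses __context__, but the active exception is still RuntimeError).
3. Outer `except RuntimeError` matches → output = 27.
4. `except Exception` is not reached.
Result: 27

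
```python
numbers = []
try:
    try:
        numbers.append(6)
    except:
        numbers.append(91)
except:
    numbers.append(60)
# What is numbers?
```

Step-by-step execution trace:
1. Inner try: `numbers.append(6)` → numbers = [6]. No exception raised.
2. Inner `except` is skipped.
3. Inner try completes normally; outer `except` is skipped.
Result: [6]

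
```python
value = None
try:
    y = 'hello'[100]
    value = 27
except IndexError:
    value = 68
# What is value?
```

Step-by-step execution trace:
1. `y = 'hello'[100]` raises IndexError.
2. `value = 27` is not reached.
3. `except IndexError` matches → value = 68.
Result: 68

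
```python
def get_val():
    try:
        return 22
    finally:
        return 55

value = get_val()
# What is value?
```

Step-by-step execution trace:
1. `get_val()` enters try: `return 22` sets pending return value 22.
2. Before returning, `finally: return 55` runs and overrides the pending return.
3. get_val() returns 55 → value = 55.
Result: 55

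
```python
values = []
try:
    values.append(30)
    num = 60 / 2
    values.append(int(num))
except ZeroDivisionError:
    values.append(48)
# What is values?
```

Step-by-step execution trace:
1. try: `values.append(30)` → values = [30].
2. `num = 60 / 2` → num = 30.0. No exception raised.
3. `values.append(int(num))` → values = [30, 30].
4. `except ZeroDivisionError` is skipped (no exception was raised).
Result: [30, 30]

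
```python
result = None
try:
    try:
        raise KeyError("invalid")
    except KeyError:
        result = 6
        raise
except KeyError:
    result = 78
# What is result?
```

Step-by-step execution trace:
1. Inner try: `raise KeyError("invalid")` raises KeyError.
2. Inner `except KeyError` matches → result = 6.
3. bare `raise` re-raises the same KeyError.
4. Outer `except KeyError` matches → result = 78.
Result: 78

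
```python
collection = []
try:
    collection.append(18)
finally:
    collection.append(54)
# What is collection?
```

Step-by-step execution trace:
1. try: `collection.append(18)` → collection = [18].
2. The try body completes without raising.
3. finally always runs: `collection.append(54)` → collection = [18, 54].
Result: [18, 54]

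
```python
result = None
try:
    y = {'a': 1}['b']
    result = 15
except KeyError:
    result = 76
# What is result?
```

Step-by-step execution trace:
1. `y = {'a': 1}['b']` raises KeyError.
2. `result = 15` is not reached.
3. `except KeyError` matches → result = 76.
Result: 76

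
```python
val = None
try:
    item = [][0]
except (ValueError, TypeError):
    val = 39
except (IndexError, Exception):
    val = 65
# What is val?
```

Step-by-step execution trace:
1. `item = [][0]` raises IndexError.
2. `except (ValueError, TypeError)` does not match IndexError; skipped.
3. `except (IndexError, Exception)` matches (IndexError is in the tuple) → val = 65.
Result: 65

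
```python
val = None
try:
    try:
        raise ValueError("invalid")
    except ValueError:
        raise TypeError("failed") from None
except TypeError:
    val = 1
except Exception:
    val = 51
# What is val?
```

Step-by-step execution trace:
1. Inner try raises ValueError; inner `except ValueError` catches it.
2. `raise TypeError(...) from None` raises TypeError (from None suppresses __context__, but the active exception is still TypeError).
3. Outer `except TypeError` matches → val = 1.
4. `except Exception` is not reached.
Result: 1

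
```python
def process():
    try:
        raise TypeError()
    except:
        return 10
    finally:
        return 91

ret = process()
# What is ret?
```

Step-by-step execution trace:
1. `process()` enters try: `raise TypeError()` raises TypeError.
2. bare `except` matches → `return 10` sets pending return value 10.
3. Before returning, `finally: return 91` runs and overrides the pending return.
4. process() returns 91 → ret = 91.
Result: 91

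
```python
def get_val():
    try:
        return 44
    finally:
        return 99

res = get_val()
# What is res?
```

Step-by-step execution trace:
1. `get_val()` enters try: `return 44` sets pending return value 44.
2. Before returning, `finally: return 99` runs and overrides the pending return.
3. get_val() returns 99 → res = 99.
Result: 99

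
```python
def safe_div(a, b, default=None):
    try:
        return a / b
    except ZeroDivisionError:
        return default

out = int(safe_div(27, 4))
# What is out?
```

Step-by-step execution trace:
1. `safe_div(27, 4)` enters try: `return 27 / 4` → returns 6.75. No exception raised.
2. `except ZeroDivisionError` is skipped.
3. `int(6.75)` → 6 → out = 6.
Result: 6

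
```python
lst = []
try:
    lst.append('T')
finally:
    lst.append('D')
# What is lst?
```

Step-by-step execution trace:
1. try: `lst.append('T')` → lst = ['T'].
2. The try body completes without raising.
3. finally always runs: `lst.append('D')` → lst = ['T', 'D'].
Result: ['T', 'D']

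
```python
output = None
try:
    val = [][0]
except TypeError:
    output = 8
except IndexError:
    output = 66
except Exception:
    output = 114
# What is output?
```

Step-by-step execution trace:
1. `val = [][0]` raises IndexError.
2. `except TypeError` does not match IndexError; skipped.
3. `except IndexError` matches → output = 66.
4. Remaining except clauses are skipped.
Result: 66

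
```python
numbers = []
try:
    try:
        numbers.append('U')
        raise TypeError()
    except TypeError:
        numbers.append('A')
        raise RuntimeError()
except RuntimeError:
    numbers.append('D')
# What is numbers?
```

Step-by-step execution trace:
1. Inner try: `numbers.append('U')` → numbers = ['U'].
2. `raise TypeError()` raises TypeError.
3. Inner `except TypeError` matches → `numbers.append('A')` → numbers = ['U', 'A'].
4. `raise RuntimeError()` raises RuntimeError; propagates to outer try.
5. Outer `except RuntimeError` matches → `numbers.append('D')` → numbers = ['U', 'A', 'D'].
Result: ['U', 'A', 'D']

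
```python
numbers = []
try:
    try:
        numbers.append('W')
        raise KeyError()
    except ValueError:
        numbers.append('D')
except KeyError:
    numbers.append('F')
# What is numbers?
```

Step-by-step execution trace:
1. Inner try: `numbers.append('W')` → numbers = ['W'].
2. `raise KeyError()` raises KeyError.
3. Inner `except ValueError` does not match KeyError; exception propagates to outer try.
4. Outer `except KeyError` matches → `numbers.append('F')` → numbers = ['W', 'F'].
Result: ['W', 'F']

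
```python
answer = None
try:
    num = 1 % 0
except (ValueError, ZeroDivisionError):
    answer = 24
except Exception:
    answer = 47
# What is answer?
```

Step-by-step execution trace:
1. `num = 1 % 0` raises ZeroDivisionError.
2. `except (ValueError, ZeroDivisionError)` matches (ZeroDivisionError is in the tuple) → answer = 24.
3. `except Exception` is not reached.
Result: 24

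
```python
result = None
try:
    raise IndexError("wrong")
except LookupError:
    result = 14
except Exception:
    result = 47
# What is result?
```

Step-by-step execution trace:
1. `raise IndexError(...)` raises IndexError.
2. `except LookupError` matches (IndexError is a subclass of LookupError) → result = 14.
3. `except Exception` is not reached.
Result: 14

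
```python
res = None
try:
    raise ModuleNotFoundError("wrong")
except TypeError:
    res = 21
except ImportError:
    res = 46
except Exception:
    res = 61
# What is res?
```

Step-by-step execution trace:
1. `raise ModuleNotFoundError(...)` raises ModuleNotFoundError.
2. `except TypeError` does not match (ModuleNotFoundError is not a subclass of TypeError); skipped.
3. `except ImportError` matches (ModuleNotFoundError is a subclass of ImportError) → res = 46.
4. `except Exception` is not reached.
Result: 46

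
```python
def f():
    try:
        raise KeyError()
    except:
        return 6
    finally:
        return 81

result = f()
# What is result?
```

Step-by-step execution trace:
1. `f()` enters try: `raise KeyError()` raises KeyError.
2. bare `except` matches → `return 6` sets pending return value 6.
3. Before returning, `finally: return 81` runs and overrides the pending return.
4. f() returns 81 → result = 81.
Result: 81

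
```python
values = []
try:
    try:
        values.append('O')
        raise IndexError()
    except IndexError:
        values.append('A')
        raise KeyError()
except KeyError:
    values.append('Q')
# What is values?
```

Step-by-step execution trace:
1. Inner try: `values.append('O')` → values = ['O'].
2. `raise IndexError()` raises IndexError.
3. Inner `except IndexError` matches → `values.append('A')` → values = ['O', 'A'].
4. `raise KeyError()` raises KeyError; propagates to outer try.
5. Outer `except KeyError` matches → `values.append('Q')` → values = ['O', 'A', 'Q'].
Result: ['O', 'A', 'Q']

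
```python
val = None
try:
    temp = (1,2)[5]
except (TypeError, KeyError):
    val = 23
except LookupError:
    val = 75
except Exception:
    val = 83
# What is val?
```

Step-by-step execution trace:
1. `temp = (1,2)[5]` raises IndexError.
2. `except (TypeError, KeyError)` does not match IndexError; skipped.
3. `except LookupError` matches (IndexError is a subclass of LookupError) → val = 75.
4. `except Exception` is not reached.
Result: 75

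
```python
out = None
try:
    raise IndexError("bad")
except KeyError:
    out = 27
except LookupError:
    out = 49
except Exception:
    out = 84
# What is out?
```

Step-by-step execution trace:
1. `raise IndexError(...)` raises IndexError.
2. `except KeyError` does not match (IndexError is not a subclass of KeyError); skipped.
3. `except LookupError` matches (IndexError is a subclass of LookupError) → out = 49.
4. `except Exception` is not reached.
Result: 49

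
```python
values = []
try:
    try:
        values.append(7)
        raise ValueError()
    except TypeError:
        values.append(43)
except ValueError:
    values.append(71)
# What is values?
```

Step-by-step execution trace:
1. Inner try: `values.append(7)` → values = [7].
2. `raise ValueError()` raises ValueError.
3. Inner `except TypeError` does not match ValueError; exception propagates to outer try.
4. Outer `except ValueError` matches → `values.append(71)` → values = [7, 71].
Result: [7, 71]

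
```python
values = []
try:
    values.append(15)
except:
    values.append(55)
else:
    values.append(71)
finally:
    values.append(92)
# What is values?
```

Step-by-step execution trace:
1. try: `values.append(15)` → values = [15]. No exception raised.
2. `except` is skipped.
3. `else` runs: `values.append(71)` → values = [15, 71].
4. `finally` always runs: `values.append(92)` → values = [15, 71, 92].
Result: [15, 71, 92]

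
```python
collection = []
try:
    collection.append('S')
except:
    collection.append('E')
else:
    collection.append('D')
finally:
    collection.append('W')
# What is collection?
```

Step-by-step execution trace:
1. try: `collection.append('S')` → collection = ['S']. No exception raised.
2. `except` is skipped.
3. `else` runs: `collection.append('D')` → collection = ['S', 'D'].
4. `finally` always runs: `collection.append('W')` → collection = ['S', 'D', 'W'].
Result: ['S', 'D', 'W']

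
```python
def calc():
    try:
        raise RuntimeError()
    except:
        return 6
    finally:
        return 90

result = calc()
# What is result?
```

Step-by-step execution trace:
1. `calc()` enters try: `raise RuntimeError()` raises RuntimeError.
2. bare `except` matches → `return 6` sets pending return value 6.
3. Before returning, `finally: return 90` runs and overrides the pending return.
4. calc() returns 90 → result = 90.
Result: 90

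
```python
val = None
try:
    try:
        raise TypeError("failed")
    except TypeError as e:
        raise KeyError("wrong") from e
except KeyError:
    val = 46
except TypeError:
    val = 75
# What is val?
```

Step-by-step execution trace:
1. Inner try raises TypeError; inner `except TypeError as e` catches it.
2. `raise KeyError(...) from e` raises KeyError (TypeError is attached as __cause__, but only KeyError is active).
3. Outer `except KeyError` matches → val = 46.
4. `except TypeError` is not reached.
Result: 46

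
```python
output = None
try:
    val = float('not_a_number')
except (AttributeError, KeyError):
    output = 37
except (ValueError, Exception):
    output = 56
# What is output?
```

Step-by-step execution trace:
1. `val = float('not_a_number')` raises ValueError.
2. `except (AttributeError, KeyError)` does not match ValueError; skipped.
3. `except (ValueError, Exception)` matches (ValueError is in the tuple) → output = 56.
Result: 56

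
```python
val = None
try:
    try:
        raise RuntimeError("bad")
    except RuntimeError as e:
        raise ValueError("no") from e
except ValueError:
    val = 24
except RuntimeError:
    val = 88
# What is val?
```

Step-by-step execution trace:
1. Inner try raises RuntimeError; inner `except RuntimeError as e` catches it.
2. `raise ValueError(...) from e` raises ValueError (RuntimeError is attached as __cause__, but only ValueError is active).
3. Outer `except ValueError` matches → val = 24.
4. `except RuntimeError` is not reached.
Result: 24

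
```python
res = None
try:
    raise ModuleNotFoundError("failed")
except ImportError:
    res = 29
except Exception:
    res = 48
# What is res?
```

Step-by-step execution trace:
1. `raise ModuleNotFoundError(...)` raises ModuleNotFoundError.
2. `except ImportError` matches (ModuleNotFoundError is a subclass of ImportError) → res = 29.
3. `except Exception` is not reached.
Result: 29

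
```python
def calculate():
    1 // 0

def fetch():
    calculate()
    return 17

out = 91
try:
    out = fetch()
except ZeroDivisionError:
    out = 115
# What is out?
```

Step-by-step execution trace:
1. out starts at 91.
2. try: `fetch()` calls `calculate()`.
3. `calculate()` evaluates `1 // 0`, which raises ZeroDivisionError; it propagates through fetch (uncaught).
4. `return 17` in fetch is not reached; the assignment to out does not complete.
5. `except ZeroDivisionError` matches → out = 115.
Result: 115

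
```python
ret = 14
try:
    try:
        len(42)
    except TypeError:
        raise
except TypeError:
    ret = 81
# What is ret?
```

Step-by-step execution trace:
1. Inner try: `len(42)` raises TypeError.
2. Inner `except TypeError` matches; bare `raise` re-raises the same TypeError.
3. Outer `except TypeError` matches → ret = 81.
Result: 81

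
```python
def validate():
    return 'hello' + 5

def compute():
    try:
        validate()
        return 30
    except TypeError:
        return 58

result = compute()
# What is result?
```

Step-by-step execution trace:
1. `compute()` calls `validate()`.
2. `validate()` evaluates `'hello' + 5`, which raises TypeError; it propagates to the caller.
3. `return 30` is not reached.
4. `except TypeError` in compute matches → returns 58.
5. result = 58.
Result: 58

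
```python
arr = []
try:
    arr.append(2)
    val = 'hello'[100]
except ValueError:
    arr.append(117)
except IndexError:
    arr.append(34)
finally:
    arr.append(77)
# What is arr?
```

Step-by-step execution trace:
1. try: `arr.append(2)` → arr = [2].
2. `val = 'hello'[100]` raises IndexError.
3. `except ValueError` does not match IndexError; skipped.
4. `except IndexError` matches → `arr.append(34)` → arr = [2, 34].
5. finally always runs: `arr.append(77)` → arr = [2, 34, 77].
Result: [2, 34, 77]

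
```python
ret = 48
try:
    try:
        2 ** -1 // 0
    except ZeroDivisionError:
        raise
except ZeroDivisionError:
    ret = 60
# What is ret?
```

Step-by-step execution trace:
1. Inner try: `2 ** -1 // 0` raises ZeroDivisionError.
2. Inner `except ZeroDivisionError` matches; bare `raise` re-raises the same ZeroDivisionError.
3. Outer `except ZeroDivisionError` matches → ret = 60.
Result: 60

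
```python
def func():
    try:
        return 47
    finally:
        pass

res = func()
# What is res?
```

Step-by-step execution trace:
1. `func()` enters try: `return 47` sets pending return value 47.
2. Before returning, `finally: pass` runs (no effect).
3. func() returns 47 → res = 47.
Result: 47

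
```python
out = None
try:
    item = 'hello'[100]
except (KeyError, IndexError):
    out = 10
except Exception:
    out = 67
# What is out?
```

Step-by-step execution trace:
1. `item = 'hello'[100]` raises IndexError.
2. `except (KeyError, IndexError)` matches (IndexError is in the tuple) → out = 10.
3. `except Exception` is not reached.
Result: 10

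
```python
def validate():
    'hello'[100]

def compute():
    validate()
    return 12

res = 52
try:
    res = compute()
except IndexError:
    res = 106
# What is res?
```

Step-by-step execution trace:
1. res starts at 52.
2. try: `compute()` calls `validate()`.
3. `validate()` evaluates `'hello'[100]`, which raises IndexError; it propagates through compute (uncaught).
4. `return 12` in compute is not reached; the assignment to res does not complete.
5. `except IndexError` matches → res = 106.
Result: 106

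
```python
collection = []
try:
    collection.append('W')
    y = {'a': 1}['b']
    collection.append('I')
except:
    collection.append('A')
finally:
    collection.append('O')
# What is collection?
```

Step-by-step execution trace:
1. try: `collection.append('W')` → collection = ['W'].
2. `y = {'a': 1}['b']` raises KeyError; `collection.append('I')` is not reached.
3. bare `except` matches → `collection.append('A')` → collection = ['W', 'A'].
4. finally always runs: `collection.append('O')` → collection = ['W', 'A', 'O'].
Result: ['W', 'A', 'O']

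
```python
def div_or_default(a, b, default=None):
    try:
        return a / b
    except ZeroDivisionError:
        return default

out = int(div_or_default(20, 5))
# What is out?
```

Step-by-step execution trace:
1. `div_or_default(20, 5)` enters try: `return 20 / 5` → returns 4.0. No exception raised.
2. `except ZeroDivisionError` is skipped.
3. `int(4.0)` → 4 → out = 4.
Result: 4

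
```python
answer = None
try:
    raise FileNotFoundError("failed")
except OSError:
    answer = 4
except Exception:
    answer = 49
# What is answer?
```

Step-by-step execution trace:
1. `raise FileNotFoundError(...)` raises FileNotFoundError.
2. `except OSError` matches (FileNotFoundError is a subclass of OSError) → answer = 4.
3. `except Exception` is not reached.
Result: 4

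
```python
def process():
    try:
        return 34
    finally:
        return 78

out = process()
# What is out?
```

Step-by-step execution trace:
1. `process()` enters try: `return 34` sets pending return value 34.
2. Before returning, `finally: return 78` runs and overrides the pending return.
3. process() returns 78 → out = 78.
Result: 78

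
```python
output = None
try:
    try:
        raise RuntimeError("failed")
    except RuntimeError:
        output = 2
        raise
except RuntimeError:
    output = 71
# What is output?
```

Step-by-step execution trace:
1. Inner try: `raise RuntimeError("failed")` raises RuntimeError.
2. Inner `except RuntimeError` matches → output = 2.
3. bare `raise` re-raises the same RuntimeError.
4. Outer `except RuntimeError` matches → output = 71.
Result: 71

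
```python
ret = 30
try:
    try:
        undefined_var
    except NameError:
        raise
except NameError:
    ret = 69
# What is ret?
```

Step-by-step execution trace:
1. Inner try: `undefined_var` raises NameError.
2. Inner `except NameError` matches; bare `raise` re-raises the same NameError.
3. Outer `except NameError` matches → ret = 69.
Result: 69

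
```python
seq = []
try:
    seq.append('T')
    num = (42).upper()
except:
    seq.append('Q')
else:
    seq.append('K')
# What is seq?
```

Step-by-step execution trace:
1. try: `seq.append('T')` → seq = ['T'].
2. `num = (42).upper()` raises AttributeError.
3. bare `except` matches → `seq.append('Q')` → seq = ['T', 'Q'].
4. `else` is skipped (an exception was raised).
Result: ['T', 'Q']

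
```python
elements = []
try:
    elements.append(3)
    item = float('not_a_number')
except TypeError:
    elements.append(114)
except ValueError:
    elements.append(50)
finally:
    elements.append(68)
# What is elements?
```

Step-by-step execution trace:
1. try: `elements.append(3)` → elements = [3].
2. `item = float('not_a_number')` raises ValueError.
3. `except TypeError` does not match ValueError; skipped.
4. `except ValueError` matches → `elements.append(50)` → elements = [3, 50].
5. finally always runs: `elements.append(68)` → elements = [3, 50, 68].
Result: [3, 50, 68]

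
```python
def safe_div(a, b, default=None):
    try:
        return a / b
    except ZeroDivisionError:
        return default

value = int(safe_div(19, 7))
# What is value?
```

Step-by-step execution trace:
1. `safe_div(19, 7)` enters try: `return 19 / 7` → returns 2.7142857142857144. No exception raised.
2. `except ZeroDivisionError` is skipped.
3. `int(2.7142857142857144)` → 2 → value = 2.
Result: 2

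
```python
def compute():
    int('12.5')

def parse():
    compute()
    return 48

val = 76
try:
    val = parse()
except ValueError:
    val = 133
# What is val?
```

Step-by-step execution trace:
1. val starts at 76.
2. try: `parse()` calls `compute()`.
3. `compute()` evaluates `int('12.5')`, which raises ValueError; it propagates through parse (uncaught).
4. `return 48` in parse is not reached; the assignment to val does not complete.
5. `except ValueError` matches → val = 133.
Result: 133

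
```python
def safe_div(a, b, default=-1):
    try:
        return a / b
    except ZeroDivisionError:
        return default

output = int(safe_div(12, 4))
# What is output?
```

Step-by-step execution trace:
1. `safe_div(12, 4)` enters try: `return 12 / 4` → returns 3.0. No exception raised.
2. `except ZeroDivisionError` is skipped.
3. `int(3.0)` → 3 → output = 3.
Result: 3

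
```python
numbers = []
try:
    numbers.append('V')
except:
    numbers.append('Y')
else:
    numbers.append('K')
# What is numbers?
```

Step-by-step execution trace:
1. try: `numbers.append('V')` → numbers = ['V']. No exception raised.
2. `except` is skipped.
3. `else` runs (try completed without exception): `numbers.append('K')` → numbers = ['V', 'K'].
Result: ['V', 'K']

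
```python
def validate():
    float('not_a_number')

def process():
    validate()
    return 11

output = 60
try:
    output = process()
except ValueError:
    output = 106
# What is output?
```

Step-by-step execution trace:
1. output starts at 60.
2. try: `process()` calls `validate()`.
3. `validate()` evaluates `float('not_a_number')`, which raises ValueError; it propagates through process (uncaught).
4. `return 11` in process is not reached; the assignment to output does not complete.
5. `except ValueError` matches → output = 106.
Result: 106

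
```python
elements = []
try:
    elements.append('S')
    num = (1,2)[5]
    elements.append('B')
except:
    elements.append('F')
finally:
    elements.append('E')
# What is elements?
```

Step-by-step execution trace:
1. try: `elements.append('S')` → elements = ['S'].
2. `num = (1,2)[5]` raises IndexError; `elements.append('B')` is not reached.
3. bare `except` matches → `elements.append('F')` → elements = ['S', 'F'].
4. finally always runs: `elements.append('E')` → elements = ['S', 'F', 'E'].
Result: ['S', 'F', 'E']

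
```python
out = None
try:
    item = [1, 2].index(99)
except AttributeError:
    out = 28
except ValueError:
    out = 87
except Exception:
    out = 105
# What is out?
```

Step-by-step execution trace:
1. `item = [1, 2].index(99)` raises ValueError.
2. `except AttributeError` does not match ValueError; skipped.
3. `except ValueError` matches → out = 87.
4. Remaining except clauses are skipped.
Result: 87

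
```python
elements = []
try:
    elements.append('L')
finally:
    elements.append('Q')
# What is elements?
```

Step-by-step execution trace:
1. try: `elements.append('L')` → elements = ['L'].
2. The try body completes without raising.
3. finally always runs: `elements.append('Q')` → elements = ['L', 'Q'].
Result: ['L', 'Q']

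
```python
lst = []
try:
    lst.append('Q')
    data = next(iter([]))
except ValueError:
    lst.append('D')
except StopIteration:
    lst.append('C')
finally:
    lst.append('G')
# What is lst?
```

Step-by-step execution trace:
1. try: `lst.append('Q')` → lst = ['Q'].
2. `data = next(iter([]))` raises StopIteration.
3. `except ValueError` does not match StopIteration; skipped.
4. `except StopIteration` matches → `lst.append('C')` → lst = ['Q', 'C'].
5. finally always runs: `lst.append('G')` → lst = ['Q', 'C', 'G'].
Result: ['Q', 'C', 'G']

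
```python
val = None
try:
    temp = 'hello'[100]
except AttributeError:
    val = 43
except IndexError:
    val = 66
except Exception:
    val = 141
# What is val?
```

Step-by-step execution trace:
1. `temp = 'hello'[100]` raises IndexError.
2. `except AttributeError` does not match IndexError; skipped.
3. `except IndexError` matches → val = 66.
4. Remaining except clauses are skipped.
Result: 66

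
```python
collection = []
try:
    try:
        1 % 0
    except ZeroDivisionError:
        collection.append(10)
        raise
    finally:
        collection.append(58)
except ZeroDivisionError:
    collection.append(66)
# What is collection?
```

Step-by-step execution trace:
1. Inner try: `1 % 0` raises ZeroDivisionError.
2. Inner `except ZeroDivisionError` matches → `collection.append(10)` → collection = [10].
3. bare `raise` re-raises ZeroDivisionError.
4. Inner `finally` runs during unwinding: `collection.append(58)` → collection = [10, 58].
5. Outer `except ZeroDivisionError` matches → `collection.append(66)` → collection = [10, 58, 66].
Result: [10, 58, 66]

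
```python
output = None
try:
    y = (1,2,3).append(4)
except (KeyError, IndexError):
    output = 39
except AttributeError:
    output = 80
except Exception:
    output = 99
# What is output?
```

Step-by-step execution trace:
1. `y = (1,2,3).append(4)` raises AttributeError.
2. `except (KeyError, IndexError)` does not match AttributeError; skipped.
3. `except AttributeError` matches (exact type match) → output = 80.
4. `except Exception` is not reached.
Result: 80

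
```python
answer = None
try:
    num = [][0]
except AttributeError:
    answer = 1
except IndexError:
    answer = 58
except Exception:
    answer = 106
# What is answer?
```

Step-by-step execution trace:
1. `num = [][0]` raises IndexError.
2. `except AttributeError` does not match IndexError; skipped.
3. `except IndexError` matches → answer = 58.
4. Remaining except clauses are skipped.
Result: 58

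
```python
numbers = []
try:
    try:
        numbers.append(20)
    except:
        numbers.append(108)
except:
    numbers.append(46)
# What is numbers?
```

Step-by-step execution trace:
1. Inner try: `numbers.append(20)` → numbers = [20]. No exception raised.
2. Inner `except` is skipped.
3. Inner try completes normally; outer `except` is skipped.
Result: [20]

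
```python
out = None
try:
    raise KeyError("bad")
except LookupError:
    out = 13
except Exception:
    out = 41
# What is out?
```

Step-by-step execution trace:
1. `raise KeyError(...)` raises KeyError.
2. `except LookupError` matches (KeyError is a subclass of LookupError) → out = 13.
3. `except Exception` is not reached.
Result: 13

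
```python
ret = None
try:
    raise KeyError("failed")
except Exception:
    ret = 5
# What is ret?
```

Step-by-step execution trace:
1. `raise KeyError(...)` raises KeyError.
2. `except Exception` matches (KeyError is a subclass of Exception) → ret = 5.
Result: 5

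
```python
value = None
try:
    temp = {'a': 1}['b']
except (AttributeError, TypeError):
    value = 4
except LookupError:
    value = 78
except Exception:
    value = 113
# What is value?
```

Step-by-step execution trace:
1. `temp = {'a': 1}['b']` raises KeyError.
2. `except (AttributeError, TypeError)` does not match KeyError; skipped.
3. `except LookupError` matches (KeyError is a subclass of LookupError) → value = 78.
4. `except Exception` is not reached.
Result: 78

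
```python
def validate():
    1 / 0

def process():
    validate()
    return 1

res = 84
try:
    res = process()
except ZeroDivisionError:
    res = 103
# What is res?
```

Step-by-step execution trace:
1. res starts at 84.
2. try: `process()` calls `validate()`.
3. `validate()` evaluates `1 / 0`, which raises ZeroDivisionError; it propagates through process (uncaught).
4. `return 1` in process is not reached; the assignment to res does not complete.
5. `except ZeroDivisionError` matches → res = 103.
Result: 103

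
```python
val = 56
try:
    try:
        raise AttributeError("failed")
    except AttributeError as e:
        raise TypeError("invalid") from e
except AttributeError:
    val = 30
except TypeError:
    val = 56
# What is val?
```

Step-by-step execution trace:
1. Inner try raises AttributeError; inner `except AttributeError as e` catches it.
2. `raise TypeError(...) from e` raises TypeError (AttributeError is attached as __cause__, but only TypeError is active).
3. Outer `except AttributeError` does not match TypeError; skipped.
4. Outer `except TypeError` matches → val = 56.
Result: 56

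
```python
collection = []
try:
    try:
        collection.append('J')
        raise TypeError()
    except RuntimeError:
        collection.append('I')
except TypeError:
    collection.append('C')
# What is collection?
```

Step-by-step execution trace:
1. Inner try: `collection.append('J')` → collection = ['J'].
2. `raise TypeError()` raises TypeError.
3. Inner `except RuntimeError` does not match TypeError; exception propagates to outer try.
4. Outer `except TypeError` matches → `collection.append('C')` → collection = ['J', 'C'].
Result: ['J', 'C']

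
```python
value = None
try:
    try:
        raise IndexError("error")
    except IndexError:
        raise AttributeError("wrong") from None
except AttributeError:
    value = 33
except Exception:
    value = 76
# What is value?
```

Step-by-step execution trace:
1. Inner try raises IndexError; inner `except IndexError` catches it.
2. `raise AttributeError(...) from None` raises AttributeError (from None suppresses __context__, but the active exception is still AttributeError).
3. Outer `except AttributeError` matches → value = 33.
4. `except Exception` is not reached.
Result: 33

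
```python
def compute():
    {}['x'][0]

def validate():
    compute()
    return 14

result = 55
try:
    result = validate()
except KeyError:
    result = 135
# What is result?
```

Step-by-step execution trace:
1. result starts at 55.
2. try: `validate()` calls `compute()`.
3. `compute()` evaluates `{}['x'][0]`, which raises KeyError; it propagates through validate (uncaught).
4. `return 14` in validate is not reached; the assignment to result does not complete.
5. `except KeyError` matches → result = 135.
Result: 135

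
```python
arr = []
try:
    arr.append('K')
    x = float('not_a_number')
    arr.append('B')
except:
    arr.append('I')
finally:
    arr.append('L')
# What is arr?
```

Step-by-step execution trace:
1. try: `arr.append('K')` → arr = ['K'].
2. `x = float('not_a_number')` raises ValueError; `arr.append('B')` is not reached.
3. bare `except` matches → `arr.append('I')` → arr = ['K', 'I'].
4. finally always runs: `arr.append('L')` → arr = ['K', 'I', 'L'].
Result: ['K', 'I', 'L']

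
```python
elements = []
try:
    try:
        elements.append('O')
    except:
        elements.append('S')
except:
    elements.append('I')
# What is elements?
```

Step-by-step execution trace:
1. Inner try: `elements.append('O')` → elements = ['O']. No exception raised.
2. Inner `except` is skipped.
3. Inner try completes normally; outer `except` is skipped.
Result: ['O']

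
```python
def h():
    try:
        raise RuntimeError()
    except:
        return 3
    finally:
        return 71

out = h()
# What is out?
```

Step-by-step execution trace:
1. `h()` enters try: `raise RuntimeError()` raises RuntimeError.
2. bare `except` matches → `return 3` sets pending return value 3.
3. Before returning, `finally: return 71` runs and overrides the pending return.
4. h() returns 71 → out = 71.
Result: 71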